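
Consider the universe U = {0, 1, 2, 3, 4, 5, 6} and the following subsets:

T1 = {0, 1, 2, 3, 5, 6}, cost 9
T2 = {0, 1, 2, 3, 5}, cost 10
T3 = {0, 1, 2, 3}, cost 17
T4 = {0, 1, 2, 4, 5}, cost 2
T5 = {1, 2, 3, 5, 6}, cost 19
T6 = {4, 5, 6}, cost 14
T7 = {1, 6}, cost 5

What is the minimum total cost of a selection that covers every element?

T1, T4 cover every element at cost 9 + 2 = 11.
Any cover uses at least 2 sets; among all covering selections none totals below 11.

11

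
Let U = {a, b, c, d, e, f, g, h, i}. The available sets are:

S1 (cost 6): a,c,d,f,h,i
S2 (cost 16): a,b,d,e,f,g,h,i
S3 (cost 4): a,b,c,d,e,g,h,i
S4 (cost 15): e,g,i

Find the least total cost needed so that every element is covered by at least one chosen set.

S1, S3 cover every element at cost 6 + 4 = 10.
Any cover uses at least 2 sets; among all covering selections none totals below 10.

10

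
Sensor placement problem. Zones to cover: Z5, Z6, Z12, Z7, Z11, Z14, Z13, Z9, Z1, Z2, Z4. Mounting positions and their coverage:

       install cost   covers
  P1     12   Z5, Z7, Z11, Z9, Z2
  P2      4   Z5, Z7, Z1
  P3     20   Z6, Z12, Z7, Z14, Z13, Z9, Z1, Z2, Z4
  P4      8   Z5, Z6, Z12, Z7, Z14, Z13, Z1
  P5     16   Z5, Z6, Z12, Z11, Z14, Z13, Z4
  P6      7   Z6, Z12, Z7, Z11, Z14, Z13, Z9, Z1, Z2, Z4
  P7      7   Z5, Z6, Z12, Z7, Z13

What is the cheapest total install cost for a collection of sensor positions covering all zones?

P2, P6 cover every zone at install cost 4 + 7 = 11.
Any cover uses at least 2 sensor positions; among all covering selections none totals below 11.

11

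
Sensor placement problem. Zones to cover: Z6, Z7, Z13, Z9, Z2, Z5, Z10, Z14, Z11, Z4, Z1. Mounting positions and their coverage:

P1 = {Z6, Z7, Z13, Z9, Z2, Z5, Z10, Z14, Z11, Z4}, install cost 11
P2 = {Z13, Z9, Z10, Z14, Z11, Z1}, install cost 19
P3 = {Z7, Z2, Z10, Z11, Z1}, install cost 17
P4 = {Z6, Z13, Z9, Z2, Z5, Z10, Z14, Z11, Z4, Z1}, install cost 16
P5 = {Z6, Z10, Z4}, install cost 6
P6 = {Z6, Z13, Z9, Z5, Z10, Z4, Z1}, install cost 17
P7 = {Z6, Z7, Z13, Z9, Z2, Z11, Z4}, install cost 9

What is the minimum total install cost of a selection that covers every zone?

P4, P7 cover every zone at install cost 16 + 9 = 25.
Any cover uses at least 2 sensor positions; among all covering selections none totals below 25.
Greedy by coverage-per-install cost would pick P1, P4 for 27 — worse than the optimum 25.

25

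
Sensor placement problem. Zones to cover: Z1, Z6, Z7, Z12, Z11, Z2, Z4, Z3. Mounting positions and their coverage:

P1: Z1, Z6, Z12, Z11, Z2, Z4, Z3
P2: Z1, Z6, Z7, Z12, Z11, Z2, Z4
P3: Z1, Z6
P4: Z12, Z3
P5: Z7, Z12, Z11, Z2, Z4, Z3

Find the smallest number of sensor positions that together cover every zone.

P1, P2 together cover {Z1, Z6, Z7, Z12, Z11, Z2, Z4, Z3} — every zone.
No single sensor position contains all 8 zones, so 2 is optimal.

2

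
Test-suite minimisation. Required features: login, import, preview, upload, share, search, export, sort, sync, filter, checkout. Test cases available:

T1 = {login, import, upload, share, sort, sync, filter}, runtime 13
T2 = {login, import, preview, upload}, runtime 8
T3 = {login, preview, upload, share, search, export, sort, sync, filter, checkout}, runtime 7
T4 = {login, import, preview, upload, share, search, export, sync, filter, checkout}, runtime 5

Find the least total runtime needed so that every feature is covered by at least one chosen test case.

12

T3, T4 cover every feature at runtime 7 + 5 = 12.
Any cover uses at least 2 test cases; among all covering selections none totals below 12.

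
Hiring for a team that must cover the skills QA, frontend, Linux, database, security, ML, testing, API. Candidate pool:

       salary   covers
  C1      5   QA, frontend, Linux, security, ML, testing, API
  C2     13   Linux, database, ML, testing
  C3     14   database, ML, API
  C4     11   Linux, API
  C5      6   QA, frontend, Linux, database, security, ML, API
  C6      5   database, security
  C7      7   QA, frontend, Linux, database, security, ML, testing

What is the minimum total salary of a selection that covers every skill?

C1, C6 cover every skill at salary 5 + 5 = 10.
Any cover uses at least 2 candidates; among all covering selections none totals below 10.

10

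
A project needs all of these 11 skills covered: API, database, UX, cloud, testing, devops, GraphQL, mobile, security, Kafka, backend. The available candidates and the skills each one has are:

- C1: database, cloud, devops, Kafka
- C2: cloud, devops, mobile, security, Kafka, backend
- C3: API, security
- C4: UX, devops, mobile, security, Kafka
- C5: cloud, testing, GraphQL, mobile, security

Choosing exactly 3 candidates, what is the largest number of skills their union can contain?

9

Choosing C1, C2, C5 covers {database, cloud, testing, devops, GraphQL, mobile, security, Kafka, backend} — 9 skills.
No choice of 3 candidates does better; here API, UX are left uncovered.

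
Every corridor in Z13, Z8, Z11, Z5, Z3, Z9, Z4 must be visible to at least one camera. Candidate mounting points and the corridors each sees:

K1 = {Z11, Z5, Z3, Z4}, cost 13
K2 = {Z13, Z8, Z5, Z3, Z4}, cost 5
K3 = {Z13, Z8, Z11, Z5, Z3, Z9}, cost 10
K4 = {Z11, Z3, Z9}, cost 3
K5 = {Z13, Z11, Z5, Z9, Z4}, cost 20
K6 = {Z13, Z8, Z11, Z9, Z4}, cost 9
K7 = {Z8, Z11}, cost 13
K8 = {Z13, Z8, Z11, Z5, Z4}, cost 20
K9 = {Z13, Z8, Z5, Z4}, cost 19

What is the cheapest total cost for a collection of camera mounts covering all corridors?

8

K2, K4 cover every corridor at cost 5 + 3 = 8.
Any cover uses at least 2 camera mounts; among all covering selections none totals below 8.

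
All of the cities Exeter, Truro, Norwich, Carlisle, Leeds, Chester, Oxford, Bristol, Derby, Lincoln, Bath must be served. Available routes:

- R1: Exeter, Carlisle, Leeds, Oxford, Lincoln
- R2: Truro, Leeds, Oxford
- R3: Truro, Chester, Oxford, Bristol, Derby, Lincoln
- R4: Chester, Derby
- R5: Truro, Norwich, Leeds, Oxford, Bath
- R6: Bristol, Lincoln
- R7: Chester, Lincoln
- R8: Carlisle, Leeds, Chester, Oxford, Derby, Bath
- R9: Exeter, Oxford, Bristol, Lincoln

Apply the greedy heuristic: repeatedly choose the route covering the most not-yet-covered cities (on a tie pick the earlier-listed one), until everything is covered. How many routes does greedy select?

Pick 1: R3 covers 6 new cities (Truro, Chester, Oxford, Bristol, Derby, Lincoln).
Pick 2: R1 covers 3 new cities (Exeter, Carlisle, Leeds).
Pick 3: R5 covers 2 new cities (Norwich, Bath).
Greedy uses 3 routes.

3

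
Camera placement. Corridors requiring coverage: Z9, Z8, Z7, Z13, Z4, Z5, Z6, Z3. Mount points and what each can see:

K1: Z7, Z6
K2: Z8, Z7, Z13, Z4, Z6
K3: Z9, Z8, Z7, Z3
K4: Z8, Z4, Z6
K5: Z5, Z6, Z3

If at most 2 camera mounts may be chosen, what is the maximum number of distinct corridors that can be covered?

Choosing K2, K3 covers {Z9, Z8, Z7, Z13, Z4, Z6, Z3} — 7 corridors.
No choice of 2 camera mounts does better; here Z5 is left uncovered.

7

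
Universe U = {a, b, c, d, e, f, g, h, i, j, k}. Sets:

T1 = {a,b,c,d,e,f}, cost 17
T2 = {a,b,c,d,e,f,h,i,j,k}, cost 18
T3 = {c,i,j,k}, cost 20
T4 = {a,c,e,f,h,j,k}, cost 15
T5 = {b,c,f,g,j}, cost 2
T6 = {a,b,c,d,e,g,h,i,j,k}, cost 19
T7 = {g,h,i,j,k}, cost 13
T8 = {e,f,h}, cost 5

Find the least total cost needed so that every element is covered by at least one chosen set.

20

T2, T5 cover every element at cost 18 + 2 = 20.
Any cover uses at least 2 sets; among all covering selections none totals below 20.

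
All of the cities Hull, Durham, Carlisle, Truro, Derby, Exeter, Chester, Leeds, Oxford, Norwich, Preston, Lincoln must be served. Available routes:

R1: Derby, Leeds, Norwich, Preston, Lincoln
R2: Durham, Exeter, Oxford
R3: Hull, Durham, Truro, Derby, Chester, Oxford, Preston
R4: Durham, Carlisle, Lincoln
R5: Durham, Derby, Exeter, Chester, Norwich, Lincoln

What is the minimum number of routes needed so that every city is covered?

4

R1, R2, R3, R4 together cover {Hull, Durham, Carlisle, Truro, Derby, Exeter, Chester, Leeds, Oxford, Norwich, Preston, Lincoln} — every city.
No 3 of the 5 routes cover everything (all 10 triples fall short), so 4 is minimum.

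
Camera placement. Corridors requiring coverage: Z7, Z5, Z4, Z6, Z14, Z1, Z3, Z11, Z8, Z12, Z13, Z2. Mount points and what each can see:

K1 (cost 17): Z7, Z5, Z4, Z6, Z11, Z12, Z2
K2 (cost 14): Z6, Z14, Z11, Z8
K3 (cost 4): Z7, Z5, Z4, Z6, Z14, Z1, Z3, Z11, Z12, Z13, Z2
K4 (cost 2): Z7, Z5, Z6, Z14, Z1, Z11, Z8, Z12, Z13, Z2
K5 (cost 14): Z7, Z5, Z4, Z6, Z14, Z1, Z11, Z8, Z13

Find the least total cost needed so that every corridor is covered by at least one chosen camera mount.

K3, K4 cover every corridor at cost 4 + 2 = 6.
Any cover uses at least 2 camera mounts; among all covering selections none totals below 6.

6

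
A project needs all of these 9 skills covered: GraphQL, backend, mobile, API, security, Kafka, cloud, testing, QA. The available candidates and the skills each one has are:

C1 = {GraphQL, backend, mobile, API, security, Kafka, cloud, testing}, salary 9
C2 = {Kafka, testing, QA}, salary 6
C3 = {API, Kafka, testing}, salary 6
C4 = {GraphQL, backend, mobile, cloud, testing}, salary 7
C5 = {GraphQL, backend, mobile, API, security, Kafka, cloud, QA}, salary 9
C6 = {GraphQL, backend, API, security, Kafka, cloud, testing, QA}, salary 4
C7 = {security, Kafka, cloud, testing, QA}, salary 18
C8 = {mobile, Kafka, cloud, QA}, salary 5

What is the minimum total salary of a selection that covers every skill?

9

C6, C8 cover every skill at salary 4 + 5 = 9.
Any cover uses at least 2 candidates; among all covering selections none totals below 9.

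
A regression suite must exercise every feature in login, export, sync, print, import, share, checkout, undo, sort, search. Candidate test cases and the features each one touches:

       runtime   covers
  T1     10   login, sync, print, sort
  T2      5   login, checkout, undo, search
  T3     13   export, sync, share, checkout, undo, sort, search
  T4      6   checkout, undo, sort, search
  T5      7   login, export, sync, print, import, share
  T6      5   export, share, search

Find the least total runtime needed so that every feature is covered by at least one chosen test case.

13

T4, T5 cover every feature at runtime 6 + 7 = 13.
Any cover uses at least 2 test cases; among all covering selections none totals below 13.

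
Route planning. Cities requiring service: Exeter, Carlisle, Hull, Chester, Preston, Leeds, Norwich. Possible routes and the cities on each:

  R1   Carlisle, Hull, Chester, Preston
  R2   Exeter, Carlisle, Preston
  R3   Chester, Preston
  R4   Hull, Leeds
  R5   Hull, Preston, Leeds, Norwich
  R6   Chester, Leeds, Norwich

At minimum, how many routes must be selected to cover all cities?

R1, R2, R5 together cover {Exeter, Carlisle, Hull, Chester, Preston, Leeds, Norwich} — every city.
No 2 of the 6 routes cover everything (all 15 pairs fall short), so 3 is minimum.

3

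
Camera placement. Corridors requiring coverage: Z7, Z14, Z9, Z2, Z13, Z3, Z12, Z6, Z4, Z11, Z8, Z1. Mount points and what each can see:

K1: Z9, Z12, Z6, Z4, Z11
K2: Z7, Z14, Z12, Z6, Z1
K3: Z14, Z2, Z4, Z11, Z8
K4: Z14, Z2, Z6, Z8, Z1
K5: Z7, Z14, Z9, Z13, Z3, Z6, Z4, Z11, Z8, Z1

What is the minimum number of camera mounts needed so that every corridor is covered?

3

K1, K3, K5 together cover {Z7, Z14, Z9, Z2, Z13, Z3, Z12, Z6, Z4, Z11, Z8, Z1} — every corridor.
No 2 of the 5 camera mounts cover everything (all 10 pairs fall short), so 3 is minimum.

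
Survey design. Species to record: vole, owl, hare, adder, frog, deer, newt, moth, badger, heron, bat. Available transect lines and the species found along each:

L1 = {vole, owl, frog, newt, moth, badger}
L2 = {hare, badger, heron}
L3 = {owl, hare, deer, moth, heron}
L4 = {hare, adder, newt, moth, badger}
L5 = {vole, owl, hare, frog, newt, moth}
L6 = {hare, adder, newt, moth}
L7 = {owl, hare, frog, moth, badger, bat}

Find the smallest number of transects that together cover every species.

L1, L3, L4, L7 together cover {vole, owl, hare, adder, frog, deer, newt, moth, badger, heron, bat} — every species.
No 3 of the 7 transects cover everything (all 35 triples fall short), so 4 is minimum.

4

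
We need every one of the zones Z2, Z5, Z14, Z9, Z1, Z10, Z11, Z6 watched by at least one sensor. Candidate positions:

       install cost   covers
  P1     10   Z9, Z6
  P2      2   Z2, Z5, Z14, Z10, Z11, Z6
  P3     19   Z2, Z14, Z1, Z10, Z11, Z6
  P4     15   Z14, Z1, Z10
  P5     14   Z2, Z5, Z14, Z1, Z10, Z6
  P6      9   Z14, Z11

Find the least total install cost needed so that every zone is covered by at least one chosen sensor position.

P1, P2, P5 cover every zone at install cost 10 + 2 + 14 = 26.
Any cover uses at least 3 sensor positions; among all covering selections none totals below 26.

26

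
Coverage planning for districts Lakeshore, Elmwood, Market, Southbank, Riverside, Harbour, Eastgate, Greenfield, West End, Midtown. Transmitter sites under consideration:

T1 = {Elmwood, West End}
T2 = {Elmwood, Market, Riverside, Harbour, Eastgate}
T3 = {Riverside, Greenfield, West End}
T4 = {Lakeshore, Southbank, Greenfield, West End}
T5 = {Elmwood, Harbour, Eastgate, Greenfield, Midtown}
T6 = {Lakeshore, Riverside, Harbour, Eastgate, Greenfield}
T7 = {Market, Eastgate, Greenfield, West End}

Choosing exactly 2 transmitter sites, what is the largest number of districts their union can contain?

9

Choosing T2, T4 covers {Lakeshore, Elmwood, Market, Southbank, Riverside, Harbour, Eastgate, Greenfield, West End} — 9 districts.
No choice of 2 transmitter sites does better; here Midtown is left uncovered.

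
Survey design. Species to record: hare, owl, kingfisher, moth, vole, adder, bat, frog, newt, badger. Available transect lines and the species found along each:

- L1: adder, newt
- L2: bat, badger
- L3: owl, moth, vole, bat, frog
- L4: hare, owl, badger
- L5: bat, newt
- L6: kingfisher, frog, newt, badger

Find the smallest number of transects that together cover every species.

L1, L3, L4, L6 together cover {hare, owl, kingfisher, moth, vole, adder, bat, frog, newt, badger} — every species.
No 3 of the 6 transects cover everything (all 20 triples fall short), so 4 is minimum.

4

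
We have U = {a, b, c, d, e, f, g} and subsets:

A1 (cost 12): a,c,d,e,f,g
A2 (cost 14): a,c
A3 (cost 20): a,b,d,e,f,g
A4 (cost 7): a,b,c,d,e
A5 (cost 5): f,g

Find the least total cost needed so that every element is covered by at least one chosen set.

12

A4, A5 cover every element at cost 7 + 5 = 12.
Any cover uses at least 2 sets; among all covering selections none totals below 12.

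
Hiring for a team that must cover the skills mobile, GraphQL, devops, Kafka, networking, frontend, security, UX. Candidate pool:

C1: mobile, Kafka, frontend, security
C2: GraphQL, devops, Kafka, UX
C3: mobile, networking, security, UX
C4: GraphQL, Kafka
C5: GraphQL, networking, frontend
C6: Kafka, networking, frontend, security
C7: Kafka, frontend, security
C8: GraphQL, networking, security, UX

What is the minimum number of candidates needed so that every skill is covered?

C1, C2, C3 together cover {mobile, GraphQL, devops, Kafka, networking, frontend, security, UX} — every skill.
No 2 of the 8 candidates cover everything (all 28 pairs fall short), so 3 is minimum.

3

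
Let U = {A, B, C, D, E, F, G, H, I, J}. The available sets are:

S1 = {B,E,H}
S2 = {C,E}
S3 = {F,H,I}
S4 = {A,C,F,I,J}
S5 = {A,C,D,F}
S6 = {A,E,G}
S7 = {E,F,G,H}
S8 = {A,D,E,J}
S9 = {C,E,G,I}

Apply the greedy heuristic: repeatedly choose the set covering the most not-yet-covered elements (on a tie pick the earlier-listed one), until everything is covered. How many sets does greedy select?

4

Pick 1: S4 covers 5 new elements (A, C, F, I, J).
Pick 2: S1 covers 3 new elements (B, E, H).
Pick 3: S5 covers 1 new elements (D).
Pick 4: S6 covers 1 new elements (G).
Greedy uses 4 sets.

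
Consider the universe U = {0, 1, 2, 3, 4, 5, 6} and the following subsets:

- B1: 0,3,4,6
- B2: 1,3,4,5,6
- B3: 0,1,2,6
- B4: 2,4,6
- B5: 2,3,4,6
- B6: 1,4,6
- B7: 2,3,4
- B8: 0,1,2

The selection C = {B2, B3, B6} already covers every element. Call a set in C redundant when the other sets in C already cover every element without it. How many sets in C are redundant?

Drop B2: 3, 5 uncovered — not redundant.
Drop B3: 0, 2 uncovered — not redundant.
Drop B6: the rest still cover every element — redundant.
1 redundant: B6.

1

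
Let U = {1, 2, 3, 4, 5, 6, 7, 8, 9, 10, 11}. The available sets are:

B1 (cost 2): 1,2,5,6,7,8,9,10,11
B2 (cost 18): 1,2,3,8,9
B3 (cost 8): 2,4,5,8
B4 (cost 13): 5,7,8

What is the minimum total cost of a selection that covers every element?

28

B1, B2, B3 cover every element at cost 2 + 18 + 8 = 28.
Any cover uses at least 3 sets; among all covering selections none totals below 28.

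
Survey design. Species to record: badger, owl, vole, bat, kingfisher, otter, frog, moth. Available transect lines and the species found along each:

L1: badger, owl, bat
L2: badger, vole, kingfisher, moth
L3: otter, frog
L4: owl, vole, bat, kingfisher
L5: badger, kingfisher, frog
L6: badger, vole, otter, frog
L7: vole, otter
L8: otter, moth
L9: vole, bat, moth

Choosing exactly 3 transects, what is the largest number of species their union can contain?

Choosing L1, L2, L3 covers {badger, owl, vole, bat, kingfisher, otter, frog, moth} — 8 species.
That is all 8 species.

8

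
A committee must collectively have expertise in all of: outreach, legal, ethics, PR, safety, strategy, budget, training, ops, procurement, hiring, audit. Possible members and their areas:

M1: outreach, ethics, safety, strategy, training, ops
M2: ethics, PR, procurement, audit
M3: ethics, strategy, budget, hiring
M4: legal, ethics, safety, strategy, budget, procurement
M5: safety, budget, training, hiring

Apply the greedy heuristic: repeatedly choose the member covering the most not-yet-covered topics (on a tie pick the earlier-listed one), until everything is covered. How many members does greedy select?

4

Pick 1: M1 covers 6 new topics (outreach, ethics, safety, strategy, training, ops).
Pick 2: M2 covers 3 new topics (PR, procurement, audit).
Pick 3: M3 covers 2 new topics (budget, hiring).
Pick 4: M4 covers 1 new topics (legal).
Greedy uses 4 members.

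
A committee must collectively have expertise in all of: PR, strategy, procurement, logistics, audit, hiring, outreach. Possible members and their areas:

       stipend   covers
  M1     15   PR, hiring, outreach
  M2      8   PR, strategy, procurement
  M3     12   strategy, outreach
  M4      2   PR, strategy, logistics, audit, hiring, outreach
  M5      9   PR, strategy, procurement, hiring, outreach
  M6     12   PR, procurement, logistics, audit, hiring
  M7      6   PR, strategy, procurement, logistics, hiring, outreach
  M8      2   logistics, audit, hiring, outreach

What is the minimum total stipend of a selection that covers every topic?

M4, M7 cover every topic at stipend 2 + 6 = 8.
Any cover uses at least 2 members; among all covering selections none totals below 8.

8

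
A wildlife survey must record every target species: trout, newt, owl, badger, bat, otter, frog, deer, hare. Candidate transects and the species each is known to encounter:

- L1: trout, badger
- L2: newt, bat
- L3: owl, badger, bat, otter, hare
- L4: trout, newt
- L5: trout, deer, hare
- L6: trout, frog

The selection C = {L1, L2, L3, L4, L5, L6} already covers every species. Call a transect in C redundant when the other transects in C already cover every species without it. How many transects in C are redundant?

Drop L1: the rest still cover every species — redundant.
Drop L2: the rest still cover every species — redundant.
Drop L3: owl, otter uncovered — not redundant.
Drop L4: the rest still cover every species — redundant.
Drop L5: deer uncovered — not redundant.
Drop L6: frog uncovered — not redundant.
3 redundant: L1, L2, L4.

3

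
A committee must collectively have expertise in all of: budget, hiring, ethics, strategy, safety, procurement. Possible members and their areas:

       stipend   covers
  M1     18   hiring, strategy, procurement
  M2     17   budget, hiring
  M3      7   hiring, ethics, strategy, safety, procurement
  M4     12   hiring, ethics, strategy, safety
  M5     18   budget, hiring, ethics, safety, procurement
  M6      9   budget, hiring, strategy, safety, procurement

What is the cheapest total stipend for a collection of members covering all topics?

16

M3, M6 cover every topic at stipend 7 + 9 = 16.
Any cover uses at least 2 members; among all covering selections none totals below 16.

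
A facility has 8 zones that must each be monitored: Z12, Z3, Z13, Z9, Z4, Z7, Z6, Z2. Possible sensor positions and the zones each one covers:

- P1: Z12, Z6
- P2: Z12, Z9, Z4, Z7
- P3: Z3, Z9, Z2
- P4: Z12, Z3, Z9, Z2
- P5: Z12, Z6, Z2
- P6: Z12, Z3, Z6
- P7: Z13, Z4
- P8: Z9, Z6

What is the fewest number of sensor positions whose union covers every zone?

P1, P2, P3, P7 together cover {Z12, Z3, Z13, Z9, Z4, Z7, Z6, Z2} — every zone.
No 3 of the 8 sensor positions cover everything (all 56 triples fall short), so 4 is minimum.

4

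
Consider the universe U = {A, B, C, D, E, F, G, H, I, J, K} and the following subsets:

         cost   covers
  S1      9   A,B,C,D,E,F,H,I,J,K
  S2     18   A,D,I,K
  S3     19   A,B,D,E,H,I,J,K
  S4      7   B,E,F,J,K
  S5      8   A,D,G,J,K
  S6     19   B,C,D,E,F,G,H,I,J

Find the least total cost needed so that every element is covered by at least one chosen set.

S1, S5 cover every element at cost 9 + 8 = 17.
Any cover uses at least 2 sets; among all covering selections none totals below 17.

17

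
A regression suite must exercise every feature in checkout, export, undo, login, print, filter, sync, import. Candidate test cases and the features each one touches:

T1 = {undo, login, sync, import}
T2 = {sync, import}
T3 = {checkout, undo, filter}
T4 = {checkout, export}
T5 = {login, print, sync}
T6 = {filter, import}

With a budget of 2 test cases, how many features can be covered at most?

Choosing T1, T3 covers {checkout, undo, login, filter, sync, import} — 6 features.
No choice of 2 test cases does better; here export, print are left uncovered.

6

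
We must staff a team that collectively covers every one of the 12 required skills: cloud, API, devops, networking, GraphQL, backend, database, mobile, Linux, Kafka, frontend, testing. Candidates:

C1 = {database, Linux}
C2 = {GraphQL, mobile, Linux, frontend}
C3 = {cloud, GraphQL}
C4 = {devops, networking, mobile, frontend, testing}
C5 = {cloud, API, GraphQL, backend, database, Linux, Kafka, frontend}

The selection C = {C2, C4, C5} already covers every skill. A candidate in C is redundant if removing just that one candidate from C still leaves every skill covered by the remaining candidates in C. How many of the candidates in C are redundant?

1

Drop C2: the rest still cover every skill — redundant.
Drop C4: devops, networking, testing uncovered — not redundant.
Drop C5: cloud, API, backend, database, … uncovered — not redundant.
1 redundant: C2.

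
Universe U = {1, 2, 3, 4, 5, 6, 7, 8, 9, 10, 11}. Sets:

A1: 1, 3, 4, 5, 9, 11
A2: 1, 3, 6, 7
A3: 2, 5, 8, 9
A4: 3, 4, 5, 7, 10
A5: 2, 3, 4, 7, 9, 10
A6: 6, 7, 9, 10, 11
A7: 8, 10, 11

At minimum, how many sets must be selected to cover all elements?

A1, A3, A6 together cover {1, 2, 3, 4, 5, 6, 7, 8, 9, 10, 11} — every element.
No 2 of the 7 sets cover everything (all 21 pairs fall short), so 3 is minimum.
Greedy (largest uncovered first) would take A1, A5, A2, A3 — 4 sets — but 3 suffice.

3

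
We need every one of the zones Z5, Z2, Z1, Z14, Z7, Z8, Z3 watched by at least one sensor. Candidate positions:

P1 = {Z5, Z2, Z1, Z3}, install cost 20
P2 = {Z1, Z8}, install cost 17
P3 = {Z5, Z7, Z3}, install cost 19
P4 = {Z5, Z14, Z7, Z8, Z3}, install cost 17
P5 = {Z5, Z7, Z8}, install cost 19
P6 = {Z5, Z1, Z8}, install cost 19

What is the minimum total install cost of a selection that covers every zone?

37

P1, P4 cover every zone at install cost 20 + 17 = 37.
Any cover uses at least 2 sensor positions; among all covering selections none totals below 37.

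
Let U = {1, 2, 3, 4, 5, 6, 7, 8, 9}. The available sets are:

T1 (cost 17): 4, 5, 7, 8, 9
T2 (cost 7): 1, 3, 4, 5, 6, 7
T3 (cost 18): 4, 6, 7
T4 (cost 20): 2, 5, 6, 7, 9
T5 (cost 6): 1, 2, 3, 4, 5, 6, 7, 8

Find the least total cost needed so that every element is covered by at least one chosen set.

23

T1, T5 cover every element at cost 17 + 6 = 23.
Any cover uses at least 2 sets; among all covering selections none totals below 23.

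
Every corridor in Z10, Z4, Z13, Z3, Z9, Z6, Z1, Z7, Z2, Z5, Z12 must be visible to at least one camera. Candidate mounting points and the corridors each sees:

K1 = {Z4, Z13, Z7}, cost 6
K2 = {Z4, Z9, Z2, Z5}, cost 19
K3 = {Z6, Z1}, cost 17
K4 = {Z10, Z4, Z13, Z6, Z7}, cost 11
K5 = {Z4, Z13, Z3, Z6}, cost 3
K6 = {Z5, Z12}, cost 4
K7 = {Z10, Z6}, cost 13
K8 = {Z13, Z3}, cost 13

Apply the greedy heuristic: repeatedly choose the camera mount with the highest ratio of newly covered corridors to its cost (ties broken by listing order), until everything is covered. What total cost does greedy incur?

Pick 1: K5 adds 4 new (Z4, Z13, Z3, Z6) at cost 3 (ratio 4/3).
Pick 2: K6 adds 2 new (Z5, Z12) at cost 4 (ratio 2/4).
Pick 3: K4 adds 2 new (Z10, Z7) at cost 11 (ratio 2/11).
Pick 4: K2 adds 2 new (Z9, Z2) at cost 19 (ratio 2/19).
Pick 5: K3 adds 1 new (Z1) at cost 17 (ratio 1/17).
Greedy total cost: 3 + 4 + 11 + 19 + 17 = 54.

54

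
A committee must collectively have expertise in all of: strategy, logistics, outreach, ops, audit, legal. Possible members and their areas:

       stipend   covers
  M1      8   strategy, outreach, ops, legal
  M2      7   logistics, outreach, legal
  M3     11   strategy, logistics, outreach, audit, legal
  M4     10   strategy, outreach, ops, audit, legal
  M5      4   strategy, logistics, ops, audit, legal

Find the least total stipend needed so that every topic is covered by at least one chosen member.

M2, M5 cover every topic at stipend 7 + 4 = 11.
Any cover uses at least 2 members; among all covering selections none totals below 11.

11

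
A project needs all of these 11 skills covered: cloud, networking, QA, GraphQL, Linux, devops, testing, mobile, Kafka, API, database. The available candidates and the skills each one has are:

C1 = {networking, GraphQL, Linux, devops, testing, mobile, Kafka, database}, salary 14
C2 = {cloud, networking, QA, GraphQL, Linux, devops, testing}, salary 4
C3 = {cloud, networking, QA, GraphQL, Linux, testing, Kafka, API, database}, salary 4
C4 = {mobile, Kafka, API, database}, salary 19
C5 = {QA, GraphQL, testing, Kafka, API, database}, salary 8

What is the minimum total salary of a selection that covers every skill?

18

C1, C3 cover every skill at salary 14 + 4 = 18.
Any cover uses at least 2 candidates; among all covering selections none totals below 18.
Greedy by coverage-per-salary would pick C3, C2, C1 for 22 — worse than the optimum 18.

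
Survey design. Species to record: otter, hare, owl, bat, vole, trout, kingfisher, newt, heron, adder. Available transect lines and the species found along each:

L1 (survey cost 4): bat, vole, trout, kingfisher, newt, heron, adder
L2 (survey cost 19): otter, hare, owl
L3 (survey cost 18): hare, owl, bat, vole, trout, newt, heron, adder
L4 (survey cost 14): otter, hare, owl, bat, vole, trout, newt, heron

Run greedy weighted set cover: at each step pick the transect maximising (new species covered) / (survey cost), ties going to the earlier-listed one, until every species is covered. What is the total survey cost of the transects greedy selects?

Pick 1: L1 adds 7 new (bat, vole, trout, kingfisher, newt, heron, adder) at survey cost 4 (ratio 7/4).
Pick 2: L4 adds 3 new (otter, hare, owl) at survey cost 14 (ratio 3/14).
Greedy total survey cost: 4 + 14 = 18.

18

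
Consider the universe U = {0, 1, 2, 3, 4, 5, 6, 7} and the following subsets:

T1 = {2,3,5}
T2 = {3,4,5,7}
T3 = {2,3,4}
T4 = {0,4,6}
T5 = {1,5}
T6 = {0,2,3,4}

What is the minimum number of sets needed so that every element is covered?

4

T1, T2, T4, T5 together cover {0, 1, 2, 3, 4, 5, 6, 7} — every element.
No 3 of the 6 sets cover everything (all 20 triples fall short), so 4 is minimum.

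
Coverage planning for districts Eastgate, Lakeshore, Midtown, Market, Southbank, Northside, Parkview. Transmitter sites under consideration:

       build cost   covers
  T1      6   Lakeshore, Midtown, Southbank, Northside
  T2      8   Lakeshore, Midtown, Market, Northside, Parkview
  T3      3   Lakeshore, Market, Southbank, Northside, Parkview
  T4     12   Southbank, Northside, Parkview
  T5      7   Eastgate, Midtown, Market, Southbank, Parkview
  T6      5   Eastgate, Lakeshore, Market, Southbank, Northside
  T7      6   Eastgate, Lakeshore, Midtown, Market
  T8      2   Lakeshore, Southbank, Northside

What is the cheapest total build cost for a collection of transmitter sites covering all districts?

T3, T7 cover every district at build cost 3 + 6 = 9.
Any cover uses at least 2 transmitter sites; among all covering selections none totals below 9.

9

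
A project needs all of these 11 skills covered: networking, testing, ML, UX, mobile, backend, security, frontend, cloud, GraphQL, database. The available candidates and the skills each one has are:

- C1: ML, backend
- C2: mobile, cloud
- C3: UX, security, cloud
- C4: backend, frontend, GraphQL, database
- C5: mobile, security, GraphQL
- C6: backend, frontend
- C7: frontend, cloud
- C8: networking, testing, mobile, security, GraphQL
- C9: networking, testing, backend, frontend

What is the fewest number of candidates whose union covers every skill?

C1, C3, C4, C8 together cover {networking, testing, ML, UX, mobile, backend, security, frontend, cloud, GraphQL, database} — every skill.
No 3 of the 9 candidates cover everything (all 84 triples fall short), so 4 is minimum.

4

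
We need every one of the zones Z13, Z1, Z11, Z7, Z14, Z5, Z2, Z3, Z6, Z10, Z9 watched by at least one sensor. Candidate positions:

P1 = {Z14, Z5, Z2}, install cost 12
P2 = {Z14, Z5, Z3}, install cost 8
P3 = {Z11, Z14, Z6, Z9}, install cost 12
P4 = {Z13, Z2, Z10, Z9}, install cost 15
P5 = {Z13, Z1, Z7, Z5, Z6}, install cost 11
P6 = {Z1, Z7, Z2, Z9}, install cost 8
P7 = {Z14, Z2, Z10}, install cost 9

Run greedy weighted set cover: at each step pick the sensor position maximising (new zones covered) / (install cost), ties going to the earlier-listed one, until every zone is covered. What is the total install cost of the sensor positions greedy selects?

48

Pick 1: P6 adds 4 new (Z1, Z7, Z2, Z9) at install cost 8 (ratio 4/8).
Pick 2: P2 adds 3 new (Z14, Z5, Z3) at install cost 8 (ratio 3/8).
Pick 3: P5 adds 2 new (Z13, Z6) at install cost 11 (ratio 2/11).
Pick 4: P7 adds 1 new (Z10) at install cost 9 (ratio 1/9).
Pick 5: P3 adds 1 new (Z11) at install cost 12 (ratio 1/12).
Greedy total install cost: 8 + 8 + 11 + 9 + 12 = 48. (The true optimum is 40, so greedy overshoots here.)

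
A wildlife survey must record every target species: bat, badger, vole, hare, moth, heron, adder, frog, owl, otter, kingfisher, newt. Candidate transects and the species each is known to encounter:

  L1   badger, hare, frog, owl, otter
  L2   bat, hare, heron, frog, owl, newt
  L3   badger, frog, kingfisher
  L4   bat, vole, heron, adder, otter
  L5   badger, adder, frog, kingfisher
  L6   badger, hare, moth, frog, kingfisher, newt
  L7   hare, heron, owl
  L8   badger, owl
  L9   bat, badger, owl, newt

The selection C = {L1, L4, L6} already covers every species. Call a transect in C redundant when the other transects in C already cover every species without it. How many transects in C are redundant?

Drop L1: owl uncovered — not redundant.
Drop L4: bat, vole, heron, adder uncovered — not redundant.
Drop L6: moth, kingfisher, newt uncovered — not redundant.
None of the transects in C is redundant.

0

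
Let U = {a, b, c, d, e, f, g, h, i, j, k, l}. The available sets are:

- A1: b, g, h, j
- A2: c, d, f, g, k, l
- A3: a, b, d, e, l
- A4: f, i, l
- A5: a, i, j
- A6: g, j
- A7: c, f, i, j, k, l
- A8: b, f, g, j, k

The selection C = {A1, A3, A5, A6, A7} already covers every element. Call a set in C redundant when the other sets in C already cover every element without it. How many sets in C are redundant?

2

Drop A1: h uncovered — not redundant.
Drop A3: d, e uncovered — not redundant.
Drop A5: the rest still cover every element — redundant.
Drop A6: the rest still cover every element — redundant.
Drop A7: c, f, k uncovered — not redundant.
2 redundant: A5, A6.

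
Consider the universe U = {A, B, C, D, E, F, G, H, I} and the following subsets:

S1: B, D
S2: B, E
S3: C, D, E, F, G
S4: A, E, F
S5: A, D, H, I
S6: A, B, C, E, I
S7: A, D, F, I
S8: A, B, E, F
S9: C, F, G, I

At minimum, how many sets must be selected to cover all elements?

S1, S3, S5 together cover {A, B, C, D, E, F, G, H, I} — every element.
No 2 of the 9 sets cover everything (all 36 pairs fall short), so 3 is minimum.

3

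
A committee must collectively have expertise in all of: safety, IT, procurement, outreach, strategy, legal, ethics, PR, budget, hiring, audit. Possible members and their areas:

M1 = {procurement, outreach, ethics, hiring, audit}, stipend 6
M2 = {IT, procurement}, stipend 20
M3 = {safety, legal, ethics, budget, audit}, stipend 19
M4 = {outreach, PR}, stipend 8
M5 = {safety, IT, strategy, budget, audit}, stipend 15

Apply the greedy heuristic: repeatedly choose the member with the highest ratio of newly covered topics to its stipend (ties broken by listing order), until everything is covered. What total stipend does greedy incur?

Pick 1: M1 adds 5 new (procurement, outreach, ethics, hiring, audit) at stipend 6 (ratio 5/6).
Pick 2: M5 adds 4 new (safety, IT, strategy, budget) at stipend 15 (ratio 4/15).
Pick 3: M4 adds 1 new (PR) at stipend 8 (ratio 1/8).
Pick 4: M3 adds 1 new (legal) at stipend 19 (ratio 1/19).
Greedy total stipend: 6 + 15 + 8 + 19 = 48.

48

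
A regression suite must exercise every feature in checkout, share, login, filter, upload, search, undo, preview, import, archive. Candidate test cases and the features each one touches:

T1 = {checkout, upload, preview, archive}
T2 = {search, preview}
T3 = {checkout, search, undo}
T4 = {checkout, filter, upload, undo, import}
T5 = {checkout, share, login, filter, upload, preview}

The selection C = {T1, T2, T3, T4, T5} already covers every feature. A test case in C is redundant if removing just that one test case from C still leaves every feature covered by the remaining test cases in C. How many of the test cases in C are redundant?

Drop T1: archive uncovered — not redundant.
Drop T2: the rest still cover every feature — redundant.
Drop T3: the rest still cover every feature — redundant.
Drop T4: import uncovered — not redundant.
Drop T5: share, login uncovered — not redundant.
2 redundant: T2, T3.

2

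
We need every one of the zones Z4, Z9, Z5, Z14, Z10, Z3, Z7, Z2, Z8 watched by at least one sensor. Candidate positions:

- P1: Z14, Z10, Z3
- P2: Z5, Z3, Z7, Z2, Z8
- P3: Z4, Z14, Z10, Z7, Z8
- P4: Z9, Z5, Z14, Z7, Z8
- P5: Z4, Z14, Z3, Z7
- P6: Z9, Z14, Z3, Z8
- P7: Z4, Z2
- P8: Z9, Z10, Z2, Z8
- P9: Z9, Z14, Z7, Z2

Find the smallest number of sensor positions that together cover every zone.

P1, P4, P7 together cover {Z4, Z9, Z5, Z14, Z10, Z3, Z7, Z2, Z8} — every zone.
No 2 of the 9 sensor positions cover everything (all 36 pairs fall short), so 3 is minimum.

3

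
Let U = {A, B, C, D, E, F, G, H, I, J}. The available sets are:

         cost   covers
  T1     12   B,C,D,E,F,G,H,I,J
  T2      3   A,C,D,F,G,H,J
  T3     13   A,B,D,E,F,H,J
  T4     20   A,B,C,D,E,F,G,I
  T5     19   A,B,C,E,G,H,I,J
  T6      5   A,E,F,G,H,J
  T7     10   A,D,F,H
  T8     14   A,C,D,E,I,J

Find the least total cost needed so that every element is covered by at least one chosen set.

15

T1, T2 cover every element at cost 12 + 3 = 15.
Any cover uses at least 2 sets; among all covering selections none totals below 15.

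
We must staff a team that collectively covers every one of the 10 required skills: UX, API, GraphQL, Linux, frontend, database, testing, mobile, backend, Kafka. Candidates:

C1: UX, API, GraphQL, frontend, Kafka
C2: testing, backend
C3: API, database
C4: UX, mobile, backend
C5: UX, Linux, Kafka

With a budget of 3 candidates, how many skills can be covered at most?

Choosing C1, C2, C3 covers {UX, API, GraphQL, frontend, database, testing, backend, Kafka} — 8 skills.
No choice of 3 candidates does better; here Linux, mobile are left uncovered.

8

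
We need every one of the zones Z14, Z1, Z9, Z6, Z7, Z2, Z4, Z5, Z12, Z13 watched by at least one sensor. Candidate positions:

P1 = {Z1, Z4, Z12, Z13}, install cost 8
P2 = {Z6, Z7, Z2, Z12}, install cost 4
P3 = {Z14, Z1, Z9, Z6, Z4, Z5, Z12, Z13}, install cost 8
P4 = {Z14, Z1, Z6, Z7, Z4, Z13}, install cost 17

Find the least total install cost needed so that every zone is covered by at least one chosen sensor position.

P2, P3 cover every zone at install cost 4 + 8 = 12.
Any cover uses at least 2 sensor positions; among all covering selections none totals below 12.

12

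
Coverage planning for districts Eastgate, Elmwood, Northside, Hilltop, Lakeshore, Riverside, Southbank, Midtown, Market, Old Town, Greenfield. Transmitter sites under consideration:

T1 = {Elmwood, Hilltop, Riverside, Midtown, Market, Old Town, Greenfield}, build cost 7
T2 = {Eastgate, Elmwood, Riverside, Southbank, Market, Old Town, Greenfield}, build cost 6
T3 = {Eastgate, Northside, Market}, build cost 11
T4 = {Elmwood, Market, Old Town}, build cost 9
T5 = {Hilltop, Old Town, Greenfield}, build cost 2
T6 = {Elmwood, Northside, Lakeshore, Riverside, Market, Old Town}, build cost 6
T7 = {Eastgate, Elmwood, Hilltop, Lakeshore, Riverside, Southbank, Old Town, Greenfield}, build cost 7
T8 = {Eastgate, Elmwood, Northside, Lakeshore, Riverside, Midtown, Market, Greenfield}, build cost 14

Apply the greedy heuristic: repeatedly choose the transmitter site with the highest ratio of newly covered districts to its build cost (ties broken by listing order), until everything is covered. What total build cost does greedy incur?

Pick 1: T5 adds 3 new (Hilltop, Old Town, Greenfield) at build cost 2 (ratio 3/2).
Pick 2: T2 adds 5 new (Eastgate, Elmwood, Riverside, Southbank, Market) at build cost 6 (ratio 5/6).
Pick 3: T6 adds 2 new (Northside, Lakeshore) at build cost 6 (ratio 2/6).
Pick 4: T1 adds 1 new (Midtown) at build cost 7 (ratio 1/7).
Greedy total build cost: 2 + 6 + 6 + 7 = 21. (The true optimum is 19, so greedy overshoots here.)

21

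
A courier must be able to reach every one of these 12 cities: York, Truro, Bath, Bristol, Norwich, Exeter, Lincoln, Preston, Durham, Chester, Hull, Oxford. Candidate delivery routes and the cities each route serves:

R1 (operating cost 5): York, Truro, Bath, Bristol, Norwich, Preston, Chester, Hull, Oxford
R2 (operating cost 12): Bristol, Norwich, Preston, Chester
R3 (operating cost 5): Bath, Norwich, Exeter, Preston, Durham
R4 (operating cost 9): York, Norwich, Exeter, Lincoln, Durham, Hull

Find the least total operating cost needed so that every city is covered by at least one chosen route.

14

R1, R4 cover every city at operating cost 5 + 9 = 14.
Any cover uses at least 2 routes; among all covering selections none totals below 14.
Greedy by coverage-per-operating cost would pick R1, R3, R4 for 19 — worse than the optimum 14.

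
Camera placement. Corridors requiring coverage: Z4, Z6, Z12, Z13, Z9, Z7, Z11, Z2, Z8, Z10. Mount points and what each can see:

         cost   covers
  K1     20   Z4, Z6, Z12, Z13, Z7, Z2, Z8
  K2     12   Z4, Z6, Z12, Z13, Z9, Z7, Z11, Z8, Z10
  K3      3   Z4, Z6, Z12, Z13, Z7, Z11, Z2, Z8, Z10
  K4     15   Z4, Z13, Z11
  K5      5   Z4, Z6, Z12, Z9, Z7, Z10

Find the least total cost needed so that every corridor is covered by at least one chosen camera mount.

K3, K5 cover every corridor at cost 3 + 5 = 8.
Any cover uses at least 2 camera mounts; among all covering selections none totals below 8.

8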